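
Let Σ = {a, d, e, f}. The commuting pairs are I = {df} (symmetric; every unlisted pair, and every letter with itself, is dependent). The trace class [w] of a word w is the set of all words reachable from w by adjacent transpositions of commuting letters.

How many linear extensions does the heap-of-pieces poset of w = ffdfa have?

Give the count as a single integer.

piece 0:f — minimal
piece 1:f rests on {0:f}
piece 2:d — minimal
piece 3:f rests on {1:f}
piece 4:a rests on {2:d, 3:f}
minimal pieces: {0:f, 2:d}
ways to finish when only these pieces remain (= sum over removing one remaining piece with nothing left below it):
  1 left: {4}→1
  2 left: {2,4}→1  {3,4}→1
  3 left: {1,3,4}→1  {2,3,4}→2
  placing 0:f first → 3 extensions
  placing 2:d first → 1 extensions
total linear extensions = 4

4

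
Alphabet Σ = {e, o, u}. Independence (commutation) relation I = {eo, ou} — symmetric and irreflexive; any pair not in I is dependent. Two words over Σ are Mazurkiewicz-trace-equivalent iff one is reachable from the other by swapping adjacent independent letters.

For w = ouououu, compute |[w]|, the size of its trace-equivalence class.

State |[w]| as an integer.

drop 0:o onto floor
drop 1:u onto floor
drop 2:o onto {0:o}
drop 3:u onto {1:u}
drop 4:o onto {2:o}
drop 5:u onto {3:u}
drop 6:u onto {5:u}
ground layer = {0:o, 1:u}
drop-orders for the pieces not yet dropped (sum over which currently-grounded one goes next):
  1 to go: {4} 1  {6} 1
  2 to go: {2,4} 1  {4,6} 2  {5,6} 1
  3 to go: {0,2,4} 1  {2,4,6} 3  {3,5,6} 1  {4,5,6} 3
  4 to go: {0,2,4,6} 4  {1,3,5,6} 1  {2,4,5,6} 6  {3,4,5,6} 4
  5 to go: {0,2,4,5,6} 10  {1,3,4,5,6} 5  {2,3,4,5,6} 10
  if 0:o drops first: 15 orders
  if 1:u drops first: 20 orders
heap linearizations: 35

35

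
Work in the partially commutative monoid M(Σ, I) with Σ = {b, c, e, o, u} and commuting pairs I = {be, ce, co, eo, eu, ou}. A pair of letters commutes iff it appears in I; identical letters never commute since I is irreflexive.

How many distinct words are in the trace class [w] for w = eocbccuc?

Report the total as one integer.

16

piece 0:e — minimal
piece 1:o — minimal
piece 2:c — minimal
piece 3:b rests on {1:o, 2:c}
piece 4:c rests on {3:b}
piece 5:c rests on {4:c}
piece 6:u rests on {5:c}
piece 7:c rests on {6:u}
minimal pieces: {0:e, 1:o, 2:c}
ways to finish when only these pieces remain (= sum over removing one remaining piece with nothing left below it):
  1 left: {0}→1  {7}→1
  2 left: {0,7}→2  {6,7}→1
  3 left: {0,6,7}→3  {5,6,7}→1
  4 left: {0,5,6,7}→4  {4,5,6,7}→1
  5 left: {0,4,5,6,7}→5  {3,4,5,6,7}→1
  6 left: {0,3,4,5,6,7}→6  {1,3,4,5,6,7}→1  {2,3,4,5,6,7}→1
  placing 0:e first → 2 extensions
  placing 1:o first → 7 extensions
  placing 2:c first → 7 extensions
total linear extensions = 16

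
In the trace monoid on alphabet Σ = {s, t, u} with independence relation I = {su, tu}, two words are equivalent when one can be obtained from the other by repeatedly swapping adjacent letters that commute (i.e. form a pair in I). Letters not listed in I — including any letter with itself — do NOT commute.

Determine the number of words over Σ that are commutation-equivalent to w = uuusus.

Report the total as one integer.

15

drop 0:u onto floor
drop 1:u onto {0:u}
drop 2:u onto {1:u}
drop 3:s onto floor
drop 4:u onto {2:u}
drop 5:s onto {3:s}
ground layer = {0:u, 3:s}
drop-orders for the pieces not yet dropped (sum over which currently-grounded one goes next):
  1 to go: {4} 1  {5} 1
  2 to go: {2,4} 1  {3,5} 1  {4,5} 2
  3 to go: {1,2,4} 1  {2,4,5} 3  {3,4,5} 3
  4 to go: {0,1,2,4} 1  {1,2,4,5} 4  {2,3,4,5} 6
  if 0:u drops first: 10 orders
  if 3:s drops first: 5 orders
heap linearizations: 15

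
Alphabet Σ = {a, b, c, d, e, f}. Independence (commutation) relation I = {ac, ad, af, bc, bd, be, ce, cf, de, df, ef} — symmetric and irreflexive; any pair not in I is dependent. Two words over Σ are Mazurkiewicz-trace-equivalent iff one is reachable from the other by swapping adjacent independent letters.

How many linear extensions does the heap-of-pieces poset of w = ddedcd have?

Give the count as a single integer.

piece 0:d — minimal
piece 1:d rests on {0:d}
piece 2:e — minimal
piece 3:d rests on {1:d}
piece 4:c rests on {3:d}
piece 5:d rests on {4:c}
minimal pieces: {0:d, 2:e}
ways to finish when only these pieces remain (= sum over removing one remaining piece with nothing left below it):
  1 left: {2}→1  {5}→1
  2 left: {2,5}→2  {4,5}→1
  3 left: {2,4,5}→3  {3,4,5}→1
  4 left: {1,3,4,5}→1  {2,3,4,5}→4
  placing 0:d first → 5 extensions
  placing 2:e first → 1 extensions
total linear extensions = 6

6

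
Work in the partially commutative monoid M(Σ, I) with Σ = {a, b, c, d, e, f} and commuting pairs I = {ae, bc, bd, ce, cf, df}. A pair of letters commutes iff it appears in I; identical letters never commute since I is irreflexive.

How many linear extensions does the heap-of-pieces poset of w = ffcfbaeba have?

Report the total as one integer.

#0=f has no predecessor
#1=f depends on [0:f]
#2=c has no predecessor
#3=f depends on [1:f]
#4=b depends on [3:f]
#5=a depends on [2:c, 4:b]
#6=e depends on [4:b]
#7=b depends on [5:a, 6:e]
#8=a depends on [7:b]
sources: [0:f, 2:c]
N(rest) = Σ N(rest − s) over sources s of rest; N(one piece) = 1:
  size 1 → [8]=1
  size 2 → [7,8]=1
  size 3 → [5,7,8]=1  [6,7,8]=1
  size 4 → [2,5,7,8]=1  [5,6,7,8]=2
  size 5 → [2,5,6,7,8]=3  [4,5,6,7,8]=2
  size 6 → [2,4,5,6,7,8]=5  [3,4,5,6,7,8]=2
  size 7 → [1,3,4,5,6,7,8]=2  [2,3,4,5,6,7,8]=7
  first=0(f) contributes 9
  first=2(c) contributes 2
|[w]| = 11

11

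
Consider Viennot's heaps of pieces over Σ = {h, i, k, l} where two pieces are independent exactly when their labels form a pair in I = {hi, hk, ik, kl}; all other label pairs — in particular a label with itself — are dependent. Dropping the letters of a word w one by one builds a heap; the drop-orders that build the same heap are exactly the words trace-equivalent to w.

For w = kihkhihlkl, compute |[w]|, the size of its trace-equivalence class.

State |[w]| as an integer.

#0=k has no predecessor
#1=i has no predecessor
#2=h has no predecessor
#3=k depends on [0:k]
#4=h depends on [2:h]
#5=i depends on [1:i]
#6=h depends on [4:h]
#7=l depends on [5:i, 6:h]
#8=k depends on [3:k]
#9=l depends on [7:l]
sources: [0:k, 1:i, 2:h]
N(rest) = Σ N(rest − s) over sources s of rest; N(one piece) = 1:
  size 1 → [8]=1  [9]=1
  size 2 → [3,8]=1  [7,9]=1  [8,9]=2
  size 3 → [0,3,8]=1  [3,8,9]=3  [5,7,9]=1  [6,7,9]=1  [7,8,9]=3
  size 4 → [0,3,8,9]=4  [1,5,7,9]=1  [3,7,8,9]=6  [4,6,7,9]=1  [5,6,7,9]=2  [5,7,8,9]=4  [6,7,8,9]=4
  size 5 → [0,3,7,8,9]=10  [1,5,6,7,9]=3  [1,5,7,8,9]=5  [2,4,6,7,9]=1  [3,5,7,8,9]=10  [3,6,7,8,9]=10  [4,5,6,7,9]=3  [4,6,7,8,9]=5  [5,6,7,8,9]=10
  size 6 → [0,3,5,7,8,9]=20  [0,3,6,7,8,9]=20  [1,3,5,7,8,9]=15  [1,4,5,6,7,9]=6  [1,5,6,7,8,9]=18  [2,4,5,6,7,9]=4  [2,4,6,7,8,9]=6  [3,4,6,7,8,9]=15  [3,5,6,7,8,9]=30  [4,5,6,7,8,9]=18
  size 7 → [0,1,3,5,7,8,9]=35  [0,3,4,6,7,8,9]=35  [0,3,5,6,7,8,9]=70  [1,2,4,5,6,7,9]=10  [1,3,5,6,7,8,9]=63  [1,4,5,6,7,8,9]=42  [2,3,4,6,7,8,9]=21  [2,4,5,6,7,8,9]=28  [3,4,5,6,7,8,9]=63
  size 8 → [0,1,3,5,6,7,8,9]=168  [0,2,3,4,6,7,8,9]=56  [0,3,4,5,6,7,8,9]=168  [1,2,4,5,6,7,8,9]=80  [1,3,4,5,6,7,8,9]=168  [2,3,4,5,6,7,8,9]=112
  first=0(k) contributes 360
  first=1(i) contributes 336
  first=2(h) contributes 504
|[w]| = 1200

1200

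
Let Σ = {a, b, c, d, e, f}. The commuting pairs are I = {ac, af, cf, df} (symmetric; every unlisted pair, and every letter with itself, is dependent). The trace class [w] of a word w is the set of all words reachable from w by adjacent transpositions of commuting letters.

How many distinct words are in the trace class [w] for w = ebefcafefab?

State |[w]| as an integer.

24

drop 0:e onto floor
drop 1:b onto {0:e}
drop 2:e onto {1:b}
drop 3:f onto {2:e}
drop 4:c onto {2:e}
drop 5:a onto {2:e}
drop 6:f onto {3:f}
drop 7:e onto {4:c, 5:a, 6:f}
drop 8:f onto {7:e}
drop 9:a onto {7:e}
drop 10:b onto {8:f, 9:a}
ground layer = {0:e}
drop-orders for the pieces not yet dropped (sum over which currently-grounded one goes next):
  1 to go: {10} 1
  2 to go: {8,10} 1  {9,10} 1
  3 to go: {8,9,10} 2
  4 to go: {7,8,9,10} 2
  5 to go: {4,7,8,9,10} 2  {5,7,8,9,10} 2  {6,7,8,9,10} 2
  6 to go: {3,6,7,8,9,10} 2  {4,5,7,8,9,10} 4  {4,6,7,8,9,10} 4  {5,6,7,8,9,10} 4
  7 to go: {3,4,6,7,8,9,10} 6  {3,5,6,7,8,9,10} 6  {4,5,6,7,8,9,10} 12
  8 to go: {3,4,5,6,7,8,9,10} 24
  9 to go: {2,3,4,5,6,7,8,9,10} 24
  if 0:e drops first: 24 orders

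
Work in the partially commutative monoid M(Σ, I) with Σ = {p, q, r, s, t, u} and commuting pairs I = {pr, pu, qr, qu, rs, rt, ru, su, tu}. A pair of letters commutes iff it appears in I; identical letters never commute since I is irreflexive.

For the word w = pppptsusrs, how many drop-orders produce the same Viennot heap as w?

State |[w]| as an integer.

drop 0:p onto floor
drop 1:p onto {0:p}
drop 2:p onto {1:p}
drop 3:p onto {2:p}
drop 4:t onto {3:p}
drop 5:s onto {4:t}
drop 6:u onto floor
drop 7:s onto {5:s}
drop 8:r onto floor
drop 9:s onto {7:s}
ground layer = {0:p, 6:u, 8:r}
drop-orders for the pieces not yet dropped (sum over which currently-grounded one goes next):
  1 to go: {6} 1  {8} 1  {9} 1
  2 to go: {6,8} 2  {6,9} 2  {7,9} 1  {8,9} 2
  3 to go: {5,7,9} 1  {6,7,9} 3  {6,8,9} 6  {7,8,9} 3
  4 to go: {4,5,7,9} 1  {5,6,7,9} 4  {5,7,8,9} 4  {6,7,8,9} 12
  5 to go: {3,4,5,7,9} 1  {4,5,6,7,9} 5  {4,5,7,8,9} 5  {5,6,7,8,9} 20
  6 to go: {2,3,4,5,7,9} 1  {3,4,5,6,7,9} 6  {3,4,5,7,8,9} 6  {4,5,6,7,8,9} 30
  7 to go: {1,2,3,4,5,7,9} 1  {2,3,4,5,6,7,9} 7  {2,3,4,5,7,8,9} 7  {3,4,5,6,7,8,9} 42
  8 to go: {0,1,2,3,4,5,7,9} 1  {1,2,3,4,5,6,7,9} 8  {1,2,3,4,5,7,8,9} 8  {2,3,4,5,6,7,8,9} 56
  if 0:p drops first: 72 orders
  if 6:u drops first: 9 orders
  if 8:r drops first: 9 orders
heap linearizations: 90

90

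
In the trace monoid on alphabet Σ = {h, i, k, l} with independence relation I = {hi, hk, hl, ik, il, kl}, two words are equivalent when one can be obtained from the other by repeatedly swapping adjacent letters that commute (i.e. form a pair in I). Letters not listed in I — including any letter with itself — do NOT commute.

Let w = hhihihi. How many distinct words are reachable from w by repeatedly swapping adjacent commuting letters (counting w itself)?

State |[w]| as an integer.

35

piece 0:h — minimal
piece 1:h rests on {0:h}
piece 2:i — minimal
piece 3:h rests on {1:h}
piece 4:i rests on {2:i}
piece 5:h rests on {3:h}
piece 6:i rests on {4:i}
minimal pieces: {0:h, 2:i}
ways to finish when only these pieces remain (= sum over removing one remaining piece with nothing left below it):
  1 left: {5}→1  {6}→1
  2 left: {3,5}→1  {4,6}→1  {5,6}→2
  3 left: {1,3,5}→1  {2,4,6}→1  {3,5,6}→3  {4,5,6}→3
  4 left: {0,1,3,5}→1  {1,3,5,6}→4  {2,4,5,6}→4  {3,4,5,6}→6
  5 left: {0,1,3,5,6}→5  {1,3,4,5,6}→10  {2,3,4,5,6}→10
  placing 0:h first → 20 extensions
  placing 2:i first → 15 extensions
total linear extensions = 35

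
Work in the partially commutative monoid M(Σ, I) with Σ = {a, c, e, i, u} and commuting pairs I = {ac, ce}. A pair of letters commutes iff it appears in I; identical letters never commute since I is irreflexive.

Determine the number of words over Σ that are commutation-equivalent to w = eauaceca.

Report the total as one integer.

10

0(e) covers ∅
1(a) covers 0:e
2(u) covers 1:a
3(a) covers 2:u
4(c) covers 2:u
5(e) covers 3:a
6(c) covers 4:c
7(a) covers 5:e
floor of heap: 0:e
completions by unplaced set U, small U first (add the entries for U minus each lowest piece of U):
  |U|=1: {6}:1  {7}:1
  |U|=2: {4,6}:1  {5,7}:1  {6,7}:2
  |U|=3: {3,5,7}:1  {4,6,7}:3  {5,6,7}:3
  |U|=4: {3,5,6,7}:4  {4,5,6,7}:6
  |U|=5: {3,4,5,6,7}:10
  |U|=6: {2,3,4,5,6,7}:10
  start at 0(e): 10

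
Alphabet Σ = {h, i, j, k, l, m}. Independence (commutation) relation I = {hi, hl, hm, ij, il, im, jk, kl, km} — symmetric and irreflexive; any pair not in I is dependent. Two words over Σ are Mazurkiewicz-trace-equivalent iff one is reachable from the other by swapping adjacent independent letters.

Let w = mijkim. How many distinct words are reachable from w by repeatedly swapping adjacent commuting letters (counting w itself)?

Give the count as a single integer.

20

drop 0:m onto floor
drop 1:i onto floor
drop 2:j onto {0:m}
drop 3:k onto {1:i}
drop 4:i onto {3:k}
drop 5:m onto {2:j}
ground layer = {0:m, 1:i}
drop-orders for the pieces not yet dropped (sum over which currently-grounded one goes next):
  1 to go: {4} 1  {5} 1
  2 to go: {2,5} 1  {3,4} 1  {4,5} 2
  3 to go: {0,2,5} 1  {1,3,4} 1  {2,4,5} 3  {3,4,5} 3
  4 to go: {0,2,4,5} 4  {1,3,4,5} 4  {2,3,4,5} 6
  if 0:m drops first: 10 orders
  if 1:i drops first: 10 orders
heap linearizations: 20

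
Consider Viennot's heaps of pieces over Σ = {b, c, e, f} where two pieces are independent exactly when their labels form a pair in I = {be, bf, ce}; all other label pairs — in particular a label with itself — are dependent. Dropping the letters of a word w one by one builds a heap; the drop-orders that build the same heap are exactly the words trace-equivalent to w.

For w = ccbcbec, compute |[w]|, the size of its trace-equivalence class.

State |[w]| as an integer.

piece 0:c — minimal
piece 1:c rests on {0:c}
piece 2:b rests on {1:c}
piece 3:c rests on {2:b}
piece 4:b rests on {3:c}
piece 5:e — minimal
piece 6:c rests on {4:b}
minimal pieces: {0:c, 5:e}
ways to finish when only these pieces remain (= sum over removing one remaining piece with nothing left below it):
  1 left: {5}→1  {6}→1
  2 left: {4,6}→1  {5,6}→2
  3 left: {3,4,6}→1  {4,5,6}→3
  4 left: {2,3,4,6}→1  {3,4,5,6}→4
  5 left: {1,2,3,4,6}→1  {2,3,4,5,6}→5
  placing 0:c first → 6 extensions
  placing 5:e first → 1 extensions
total linear extensions = 7

7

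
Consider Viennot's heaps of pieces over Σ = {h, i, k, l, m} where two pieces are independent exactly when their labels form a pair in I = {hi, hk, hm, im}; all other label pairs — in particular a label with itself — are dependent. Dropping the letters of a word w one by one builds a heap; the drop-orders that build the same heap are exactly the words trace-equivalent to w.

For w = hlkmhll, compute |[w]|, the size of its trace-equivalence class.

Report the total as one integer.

#0=h has no predecessor
#1=l depends on [0:h]
#2=k depends on [1:l]
#3=m depends on [2:k]
#4=h depends on [1:l]
#5=l depends on [3:m, 4:h]
#6=l depends on [5:l]
sources: [0:h]
N(rest) = Σ N(rest − s) over sources s of rest; N(one piece) = 1:
  size 1 → [6]=1
  size 2 → [5,6]=1
  size 3 → [3,5,6]=1  [4,5,6]=1
  size 4 → [2,3,5,6]=1  [3,4,5,6]=2
  size 5 → [2,3,4,5,6]=3
  first=0(h) contributes 3

3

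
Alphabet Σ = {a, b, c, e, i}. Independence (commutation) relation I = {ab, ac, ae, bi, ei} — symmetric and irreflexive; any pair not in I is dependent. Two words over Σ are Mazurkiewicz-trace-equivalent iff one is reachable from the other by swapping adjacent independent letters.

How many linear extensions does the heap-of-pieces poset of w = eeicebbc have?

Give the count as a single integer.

3

drop 0:e onto floor
drop 1:e onto {0:e}
drop 2:i onto floor
drop 3:c onto {1:e, 2:i}
drop 4:e onto {3:c}
drop 5:b onto {4:e}
drop 6:b onto {5:b}
drop 7:c onto {6:b}
ground layer = {0:e, 2:i}
drop-orders for the pieces not yet dropped (sum over which currently-grounded one goes next):
  1 to go: {7} 1
  2 to go: {6,7} 1
  3 to go: {5,6,7} 1
  4 to go: {4,5,6,7} 1
  5 to go: {3,4,5,6,7} 1
  6 to go: {1,3,4,5,6,7} 1  {2,3,4,5,6,7} 1
  if 0:e drops first: 2 orders
  if 2:i drops first: 1 orders
heap linearizations: 3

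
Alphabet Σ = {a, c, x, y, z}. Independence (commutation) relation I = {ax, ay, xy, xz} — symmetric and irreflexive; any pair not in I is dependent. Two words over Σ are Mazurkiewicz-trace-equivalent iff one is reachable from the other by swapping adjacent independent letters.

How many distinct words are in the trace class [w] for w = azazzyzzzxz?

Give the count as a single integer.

piece 0:a — minimal
piece 1:z rests on {0:a}
piece 2:a rests on {1:z}
piece 3:z rests on {2:a}
piece 4:z rests on {3:z}
piece 5:y rests on {4:z}
piece 6:z rests on {5:y}
piece 7:z rests on {6:z}
piece 8:z rests on {7:z}
piece 9:x — minimal
piece 10:z rests on {8:z}
minimal pieces: {0:a, 9:x}
ways to finish when only these pieces remain (= sum over removing one remaining piece with nothing left below it):
  1 left: {9}→1  {10}→1
  2 left: {8,10}→1  {9,10}→2
  3 left: {7,8,10}→1  {8,9,10}→3
  4 left: {6,7,8,10}→1  {7,8,9,10}→4
  5 left: {5,6,7,8,10}→1  {6,7,8,9,10}→5
  6 left: {4,5,6,7,8,10}→1  {5,6,7,8,9,10}→6
  7 left: {3,4,5,6,7,8,10}→1  {4,5,6,7,8,9,10}→7
  8 left: {2,3,4,5,6,7,8,10}→1  {3,4,5,6,7,8,9,10}→8
  9 left: {1,2,3,4,5,6,7,8,10}→1  {2,3,4,5,6,7,8,9,10}→9
  placing 0:a first → 10 extensions
  placing 9:x first → 1 extensions
total linear extensions = 11

11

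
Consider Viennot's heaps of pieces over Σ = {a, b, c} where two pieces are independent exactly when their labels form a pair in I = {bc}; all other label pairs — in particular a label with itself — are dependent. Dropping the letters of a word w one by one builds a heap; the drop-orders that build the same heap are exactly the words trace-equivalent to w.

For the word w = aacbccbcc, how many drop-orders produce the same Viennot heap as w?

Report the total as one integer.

0(a) covers ∅
1(a) covers 0:a
2(c) covers 1:a
3(b) covers 1:a
4(c) covers 2:c
5(c) covers 4:c
6(b) covers 3:b
7(c) covers 5:c
8(c) covers 7:c
floor of heap: 0:a
completions by unplaced set U, small U first (add the entries for U minus each lowest piece of U):
  |U|=1: {6}:1  {8}:1
  |U|=2: {3,6}:1  {6,8}:2  {7,8}:1
  |U|=3: {3,6,8}:3  {5,7,8}:1  {6,7,8}:3
  |U|=4: {3,6,7,8}:6  {4,5,7,8}:1  {5,6,7,8}:4
  |U|=5: {2,4,5,7,8}:1  {3,5,6,7,8}:10  {4,5,6,7,8}:5
  |U|=6: {2,4,5,6,7,8}:6  {3,4,5,6,7,8}:15
  |U|=7: {2,3,4,5,6,7,8}:21
  start at 0(a): 21

21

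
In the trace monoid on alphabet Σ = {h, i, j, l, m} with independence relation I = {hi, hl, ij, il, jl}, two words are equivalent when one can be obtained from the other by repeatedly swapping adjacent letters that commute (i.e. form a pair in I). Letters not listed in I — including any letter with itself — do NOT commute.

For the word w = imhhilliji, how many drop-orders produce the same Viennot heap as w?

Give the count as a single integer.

0(i) covers ∅
1(m) covers 0:i
2(h) covers 1:m
3(h) covers 2:h
4(i) covers 1:m
5(l) covers 1:m
6(l) covers 5:l
7(i) covers 4:i
8(j) covers 3:h
9(i) covers 7:i
floor of heap: 0:i
completions by unplaced set U, small U first (add the entries for U minus each lowest piece of U):
  |U|=1: {6}:1  {8}:1  {9}:1
  |U|=2: {3,8}:1  {5,6}:1  {6,8}:2  {6,9}:2  {7,9}:1  {8,9}:2
  |U|=3: {2,3,8}:1  {3,6,8}:3  {3,8,9}:3  {4,7,9}:1  {5,6,8}:3  {5,6,9}:3  {6,7,9}:3  {6,8,9}:6  {7,8,9}:3
  |U|=4: {2,3,6,8}:4  {2,3,8,9}:4  {3,5,6,8}:6  {3,6,8,9}:12  {3,7,8,9}:6  {4,6,7,9}:4  {4,7,8,9}:4  {5,6,7,9}:6  {5,6,8,9}:12  {6,7,8,9}:12
  |U|=5: {2,3,5,6,8}:10  {2,3,6,8,9}:20  {2,3,7,8,9}:10  {3,4,7,8,9}:10  {3,5,6,8,9}:30  {3,6,7,8,9}:30  {4,5,6,7,9}:10  {4,6,7,8,9}:20  {5,6,7,8,9}:30
  |U|=6: {2,3,4,7,8,9}:20  {2,3,5,6,8,9}:60  {2,3,6,7,8,9}:60  {3,4,6,7,8,9}:60  {3,5,6,7,8,9}:90  {4,5,6,7,8,9}:60
  |U|=7: {2,3,4,6,7,8,9}:140  {2,3,5,6,7,8,9}:210  {3,4,5,6,7,8,9}:210
  |U|=8: {2,3,4,5,6,7,8,9}:560
  start at 0(i): 560

560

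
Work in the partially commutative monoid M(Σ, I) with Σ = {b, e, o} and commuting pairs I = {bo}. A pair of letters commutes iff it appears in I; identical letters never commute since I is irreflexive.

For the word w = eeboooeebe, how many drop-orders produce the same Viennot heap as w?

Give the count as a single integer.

4

drop 0:e onto floor
drop 1:e onto {0:e}
drop 2:b onto {1:e}
drop 3:o onto {1:e}
drop 4:o onto {3:o}
drop 5:o onto {4:o}
drop 6:e onto {2:b, 5:o}
drop 7:e onto {6:e}
drop 8:b onto {7:e}
drop 9:e onto {8:b}
ground layer = {0:e}
drop-orders for the pieces not yet dropped (sum over which currently-grounded one goes next):
  1 to go: {9} 1
  2 to go: {8,9} 1
  3 to go: {7,8,9} 1
  4 to go: {6,7,8,9} 1
  5 to go: {2,6,7,8,9} 1  {5,6,7,8,9} 1
  6 to go: {2,5,6,7,8,9} 2  {4,5,6,7,8,9} 1
  7 to go: {2,4,5,6,7,8,9} 3  {3,4,5,6,7,8,9} 1
  8 to go: {2,3,4,5,6,7,8,9} 4
  if 0:e drops first: 4 orders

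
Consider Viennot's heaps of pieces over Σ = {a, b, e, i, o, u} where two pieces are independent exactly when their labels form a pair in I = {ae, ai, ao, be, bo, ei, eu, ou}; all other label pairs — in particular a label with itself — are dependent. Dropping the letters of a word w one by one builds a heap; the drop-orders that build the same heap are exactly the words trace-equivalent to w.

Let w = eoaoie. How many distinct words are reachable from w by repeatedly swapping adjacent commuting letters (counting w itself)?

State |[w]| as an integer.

#0=e has no predecessor
#1=o depends on [0:e]
#2=a has no predecessor
#3=o depends on [1:o]
#4=i depends on [3:o]
#5=e depends on [3:o]
sources: [0:e, 2:a]
N(rest) = Σ N(rest − s) over sources s of rest; N(one piece) = 1:
  size 1 → [2]=1  [4]=1  [5]=1
  size 2 → [2,4]=2  [2,5]=2  [4,5]=2
  size 3 → [2,4,5]=6  [3,4,5]=2
  size 4 → [1,3,4,5]=2  [2,3,4,5]=8
  first=0(e) contributes 10
  first=2(a) contributes 2
|[w]| = 12

12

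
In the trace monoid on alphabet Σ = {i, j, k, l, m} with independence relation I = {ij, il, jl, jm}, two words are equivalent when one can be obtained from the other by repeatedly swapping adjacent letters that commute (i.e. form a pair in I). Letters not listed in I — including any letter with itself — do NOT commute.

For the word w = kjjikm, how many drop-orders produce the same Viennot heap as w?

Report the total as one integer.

piece 0:k — minimal
piece 1:j rests on {0:k}
piece 2:j rests on {1:j}
piece 3:i rests on {0:k}
piece 4:k rests on {2:j, 3:i}
piece 5:m rests on {4:k}
minimal pieces: {0:k}
ways to finish when only these pieces remain (= sum over removing one remaining piece with nothing left below it):
  1 left: {5}→1
  2 left: {4,5}→1
  3 left: {2,4,5}→1  {3,4,5}→1
  4 left: {1,2,4,5}→1  {2,3,4,5}→2
  placing 0:k first → 3 extensions

3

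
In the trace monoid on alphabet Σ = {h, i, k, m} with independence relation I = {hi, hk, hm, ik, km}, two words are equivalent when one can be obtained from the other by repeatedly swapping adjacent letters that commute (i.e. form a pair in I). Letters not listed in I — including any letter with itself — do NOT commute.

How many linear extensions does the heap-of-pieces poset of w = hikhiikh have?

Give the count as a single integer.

0(h) covers ∅
1(i) covers ∅
2(k) covers ∅
3(h) covers 0:h
4(i) covers 1:i
5(i) covers 4:i
6(k) covers 2:k
7(h) covers 3:h
floor of heap: 0:h, 1:i, 2:k
completions by unplaced set U, small U first (add the entries for U minus each lowest piece of U):
  |U|=1: {5}:1  {6}:1  {7}:1
  |U|=2: {2,6}:1  {3,7}:1  {4,5}:1  {5,6}:2  {5,7}:2  {6,7}:2
  |U|=3: {0,3,7}:1  {1,4,5}:1  {2,5,6}:3  {2,6,7}:3  {3,5,7}:3  {3,6,7}:3  {4,5,6}:3  {4,5,7}:3  {5,6,7}:6
  |U|=4: {0,3,5,7}:4  {0,3,6,7}:4  {1,4,5,6}:4  {1,4,5,7}:4  {2,3,6,7}:6  {2,4,5,6}:6  {2,5,6,7}:12  {3,4,5,7}:6  {3,5,6,7}:12  {4,5,6,7}:12
  |U|=5: {0,2,3,6,7}:10  {0,3,4,5,7}:10  {0,3,5,6,7}:20  {1,2,4,5,6}:10  {1,3,4,5,7}:10  {1,4,5,6,7}:20  {2,3,5,6,7}:30  {2,4,5,6,7}:30  {3,4,5,6,7}:30
  |U|=6: {0,1,3,4,5,7}:20  {0,2,3,5,6,7}:60  {0,3,4,5,6,7}:60  {1,2,4,5,6,7}:60  {1,3,4,5,6,7}:60  {2,3,4,5,6,7}:90
  start at 0(h): 210
  start at 1(i): 210
  start at 2(k): 140
sum over floor = 560

560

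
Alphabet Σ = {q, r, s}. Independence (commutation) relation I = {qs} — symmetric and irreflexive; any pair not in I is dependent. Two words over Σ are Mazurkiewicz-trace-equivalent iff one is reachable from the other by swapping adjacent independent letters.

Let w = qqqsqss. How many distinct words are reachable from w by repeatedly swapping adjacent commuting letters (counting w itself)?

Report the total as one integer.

35

drop 0:q onto floor
drop 1:q onto {0:q}
drop 2:q onto {1:q}
drop 3:s onto floor
drop 4:q onto {2:q}
drop 5:s onto {3:s}
drop 6:s onto {5:s}
ground layer = {0:q, 3:s}
drop-orders for the pieces not yet dropped (sum over which currently-grounded one goes next):
  1 to go: {4} 1  {6} 1
  2 to go: {2,4} 1  {4,6} 2  {5,6} 1
  3 to go: {1,2,4} 1  {2,4,6} 3  {3,5,6} 1  {4,5,6} 3
  4 to go: {0,1,2,4} 1  {1,2,4,6} 4  {2,4,5,6} 6  {3,4,5,6} 4
  5 to go: {0,1,2,4,6} 5  {1,2,4,5,6} 10  {2,3,4,5,6} 10
  if 0:q drops first: 20 orders
  if 3:s drops first: 15 orders
heap linearizations: 35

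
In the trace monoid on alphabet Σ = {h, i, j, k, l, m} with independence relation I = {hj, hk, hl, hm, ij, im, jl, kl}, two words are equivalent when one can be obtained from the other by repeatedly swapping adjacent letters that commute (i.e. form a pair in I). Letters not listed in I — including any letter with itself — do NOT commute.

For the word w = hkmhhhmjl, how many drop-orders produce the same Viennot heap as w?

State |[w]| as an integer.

0(h) covers ∅
1(k) covers ∅
2(m) covers 1:k
3(h) covers 0:h
4(h) covers 3:h
5(h) covers 4:h
6(m) covers 2:m
7(j) covers 6:m
8(l) covers 6:m
floor of heap: 0:h, 1:k
completions by unplaced set U, small U first (add the entries for U minus each lowest piece of U):
  |U|=1: {5}:1  {7}:1  {8}:1
  |U|=2: {4,5}:1  {5,7}:2  {5,8}:2  {7,8}:2
  |U|=3: {3,4,5}:1  {4,5,7}:3  {4,5,8}:3  {5,7,8}:6  {6,7,8}:2
  |U|=4: {0,3,4,5}:1  {2,6,7,8}:2  {3,4,5,7}:4  {3,4,5,8}:4  {4,5,7,8}:12  {5,6,7,8}:8
  |U|=5: {0,3,4,5,7}:5  {0,3,4,5,8}:5  {1,2,6,7,8}:2  {2,5,6,7,8}:10  {3,4,5,7,8}:20  {4,5,6,7,8}:20
  |U|=6: {0,3,4,5,7,8}:30  {1,2,5,6,7,8}:12  {2,4,5,6,7,8}:30  {3,4,5,6,7,8}:40
  |U|=7: {0,3,4,5,6,7,8}:70  {1,2,4,5,6,7,8}:42  {2,3,4,5,6,7,8}:70
  start at 0(h): 112
  start at 1(k): 140
sum over floor = 252

252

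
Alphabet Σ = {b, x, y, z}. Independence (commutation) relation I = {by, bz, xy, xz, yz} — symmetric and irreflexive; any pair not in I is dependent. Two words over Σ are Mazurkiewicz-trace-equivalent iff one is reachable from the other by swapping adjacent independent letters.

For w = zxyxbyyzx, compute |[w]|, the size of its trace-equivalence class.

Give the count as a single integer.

drop 0:z onto floor
drop 1:x onto floor
drop 2:y onto floor
drop 3:x onto {1:x}
drop 4:b onto {3:x}
drop 5:y onto {2:y}
drop 6:y onto {5:y}
drop 7:z onto {0:z}
drop 8:x onto {4:b}
ground layer = {0:z, 1:x, 2:y}
drop-orders for the pieces not yet dropped (sum over which currently-grounded one goes next):
  1 to go: {6} 1  {7} 1  {8} 1
  2 to go: {0,7} 1  {4,8} 1  {5,6} 1  {6,7} 2  {6,8} 2  {7,8} 2
  3 to go: {0,6,7} 3  {0,7,8} 3  {2,5,6} 1  {3,4,8} 1  {4,6,8} 3  {4,7,8} 3  {5,6,7} 3  {5,6,8} 3  {6,7,8} 6
  4 to go: {0,4,7,8} 6  {0,5,6,7} 6  {0,6,7,8} 12  {1,3,4,8} 1  {2,5,6,7} 4  {2,5,6,8} 4  {3,4,6,8} 4  {3,4,7,8} 4  {4,5,6,8} 6  {4,6,7,8} 12  {5,6,7,8} 12
  5 to go: {0,2,5,6,7} 10  {0,3,4,7,8} 10  {0,4,6,7,8} 30  {0,5,6,7,8} 30  {1,3,4,6,8} 5  {1,3,4,7,8} 5  {2,4,5,6,8} 10  {2,5,6,7,8} 20  {3,4,5,6,8} 10  {3,4,6,7,8} 20  {4,5,6,7,8} 30
  6 to go: {0,1,3,4,7,8} 15  {0,2,5,6,7,8} 60  {0,3,4,6,7,8} 60  {0,4,5,6,7,8} 90  {1,3,4,5,6,8} 15  {1,3,4,6,7,8} 30  {2,3,4,5,6,8} 20  {2,4,5,6,7,8} 60  {3,4,5,6,7,8} 60
  7 to go: {0,1,3,4,6,7,8} 105  {0,2,4,5,6,7,8} 210  {0,3,4,5,6,7,8} 210  {1,2,3,4,5,6,8} 35  {1,3,4,5,6,7,8} 105  {2,3,4,5,6,7,8} 140
  if 0:z drops first: 280 orders
  if 1:x drops first: 560 orders
  if 2:y drops first: 420 orders
heap linearizations: 1260

1260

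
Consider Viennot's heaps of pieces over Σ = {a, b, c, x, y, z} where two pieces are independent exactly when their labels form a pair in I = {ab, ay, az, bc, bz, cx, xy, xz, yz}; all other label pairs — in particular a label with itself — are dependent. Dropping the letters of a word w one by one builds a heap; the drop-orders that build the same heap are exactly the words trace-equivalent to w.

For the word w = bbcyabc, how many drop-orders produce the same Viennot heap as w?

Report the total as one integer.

piece 0:b — minimal
piece 1:b rests on {0:b}
piece 2:c — minimal
piece 3:y rests on {1:b, 2:c}
piece 4:a rests on {2:c}
piece 5:b rests on {3:y}
piece 6:c rests on {3:y, 4:a}
minimal pieces: {0:b, 2:c}
ways to finish when only these pieces remain (= sum over removing one remaining piece with nothing left below it):
  1 left: {5}→1  {6}→1
  2 left: {4,6}→1  {5,6}→2
  3 left: {3,5,6}→2  {4,5,6}→3
  4 left: {1,3,5,6}→2  {3,4,5,6}→5
  5 left: {0,1,3,5,6}→2  {1,3,4,5,6}→7  {2,3,4,5,6}→5
  placing 0:b first → 12 extensions
  placing 2:c first → 9 extensions
total linear extensions = 21

21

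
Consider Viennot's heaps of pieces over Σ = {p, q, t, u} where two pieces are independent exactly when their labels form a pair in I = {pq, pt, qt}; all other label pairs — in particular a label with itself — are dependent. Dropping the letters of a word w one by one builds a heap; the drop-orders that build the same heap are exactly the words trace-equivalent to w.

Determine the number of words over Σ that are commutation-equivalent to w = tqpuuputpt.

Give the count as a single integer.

#0=t has no predecessor
#1=q has no predecessor
#2=p has no predecessor
#3=u depends on [0:t, 1:q, 2:p]
#4=u depends on [3:u]
#5=p depends on [4:u]
#6=u depends on [5:p]
#7=t depends on [6:u]
#8=p depends on [6:u]
#9=t depends on [7:t]
sources: [0:t, 1:q, 2:p]
N(rest) = Σ N(rest − s) over sources s of rest; N(one piece) = 1:
  size 1 → [8]=1  [9]=1
  size 2 → [7,9]=1  [8,9]=2
  size 3 → [7,8,9]=3
  size 4 → [6,7,8,9]=3
  size 5 → [5,6,7,8,9]=3
  size 6 → [4,5,6,7,8,9]=3
  size 7 → [3,4,5,6,7,8,9]=3
  size 8 → [0,3,4,5,6,7,8,9]=3  [1,3,4,5,6,7,8,9]=3  [2,3,4,5,6,7,8,9]=3
  first=0(t) contributes 6
  first=1(q) contributes 6
  first=2(p) contributes 6
|[w]| = 18

18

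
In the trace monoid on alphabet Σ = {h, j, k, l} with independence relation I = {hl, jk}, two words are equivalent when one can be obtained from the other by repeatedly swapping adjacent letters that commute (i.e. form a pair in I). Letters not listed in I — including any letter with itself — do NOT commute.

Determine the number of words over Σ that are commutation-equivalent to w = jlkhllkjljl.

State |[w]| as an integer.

6

0(j) covers ∅
1(l) covers 0:j
2(k) covers 1:l
3(h) covers 2:k
4(l) covers 2:k
5(l) covers 4:l
6(k) covers 3:h, 5:l
7(j) covers 3:h, 5:l
8(l) covers 6:k, 7:j
9(j) covers 8:l
10(l) covers 9:j
floor of heap: 0:j
completions by unplaced set U, small U first (add the entries for U minus each lowest piece of U):
  |U|=1: {10}:1
  |U|=2: {9,10}:1
  |U|=3: {8,9,10}:1
  |U|=4: {6,8,9,10}:1  {7,8,9,10}:1
  |U|=5: {6,7,8,9,10}:2
  |U|=6: {3,6,7,8,9,10}:2  {5,6,7,8,9,10}:2
  |U|=7: {3,5,6,7,8,9,10}:4  {4,5,6,7,8,9,10}:2
  |U|=8: {3,4,5,6,7,8,9,10}:6
  |U|=9: {2,3,4,5,6,7,8,9,10}:6
  start at 0(j): 6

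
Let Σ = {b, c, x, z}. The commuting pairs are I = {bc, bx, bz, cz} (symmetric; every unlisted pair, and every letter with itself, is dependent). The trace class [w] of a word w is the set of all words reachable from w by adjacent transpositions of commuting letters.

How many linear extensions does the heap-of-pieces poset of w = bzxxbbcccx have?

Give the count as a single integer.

120

piece 0:b — minimal
piece 1:z — minimal
piece 2:x rests on {1:z}
piece 3:x rests on {2:x}
piece 4:b rests on {0:b}
piece 5:b rests on {4:b}
piece 6:c rests on {3:x}
piece 7:c rests on {6:c}
piece 8:c rests on {7:c}
piece 9:x rests on {8:c}
minimal pieces: {0:b, 1:z}
ways to finish when only these pieces remain (= sum over removing one remaining piece with nothing left below it):
  1 left: {5}→1  {9}→1
  2 left: {4,5}→1  {5,9}→2  {8,9}→1
  3 left: {0,4,5}→1  {4,5,9}→3  {5,8,9}→3  {7,8,9}→1
  4 left: {0,4,5,9}→4  {4,5,8,9}→6  {5,7,8,9}→4  {6,7,8,9}→1
  5 left: {0,4,5,8,9}→10  {3,6,7,8,9}→1  {4,5,7,8,9}→10  {5,6,7,8,9}→5
  6 left: {0,4,5,7,8,9}→20  {2,3,6,7,8,9}→1  {3,5,6,7,8,9}→6  {4,5,6,7,8,9}→15
  7 left: {0,4,5,6,7,8,9}→35  {1,2,3,6,7,8,9}→1  {2,3,5,6,7,8,9}→7  {3,4,5,6,7,8,9}→21
  8 left: {0,3,4,5,6,7,8,9}→56  {1,2,3,5,6,7,8,9}→8  {2,3,4,5,6,7,8,9}→28
  placing 0:b first → 36 extensions
  placing 1:z first → 84 extensions
total linear extensions = 120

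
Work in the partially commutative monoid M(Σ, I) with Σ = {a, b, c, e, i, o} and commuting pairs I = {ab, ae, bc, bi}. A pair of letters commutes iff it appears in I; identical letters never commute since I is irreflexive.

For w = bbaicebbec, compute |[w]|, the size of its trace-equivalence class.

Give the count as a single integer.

drop 0:b onto floor
drop 1:b onto {0:b}
drop 2:a onto floor
drop 3:i onto {2:a}
drop 4:c onto {3:i}
drop 5:e onto {1:b, 4:c}
drop 6:b onto {5:e}
drop 7:b onto {6:b}
drop 8:e onto {7:b}
drop 9:c onto {8:e}
ground layer = {0:b, 2:a}
drop-orders for the pieces not yet dropped (sum over which currently-grounded one goes next):
  1 to go: {9} 1
  2 to go: {8,9} 1
  3 to go: {7,8,9} 1
  4 to go: {6,7,8,9} 1
  5 to go: {5,6,7,8,9} 1
  6 to go: {1,5,6,7,8,9} 1  {4,5,6,7,8,9} 1
  7 to go: {0,1,5,6,7,8,9} 1  {1,4,5,6,7,8,9} 2  {3,4,5,6,7,8,9} 1
  8 to go: {0,1,4,5,6,7,8,9} 3  {1,3,4,5,6,7,8,9} 3  {2,3,4,5,6,7,8,9} 1
  if 0:b drops first: 4 orders
  if 2:a drops first: 6 orders
heap linearizations: 10

10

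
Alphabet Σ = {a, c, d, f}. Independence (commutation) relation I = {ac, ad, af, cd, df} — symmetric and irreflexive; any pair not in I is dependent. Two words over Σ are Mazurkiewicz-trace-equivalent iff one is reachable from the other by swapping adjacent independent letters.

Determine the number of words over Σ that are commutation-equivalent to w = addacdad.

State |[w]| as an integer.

#0=a has no predecessor
#1=d has no predecessor
#2=d depends on [1:d]
#3=a depends on [0:a]
#4=c has no predecessor
#5=d depends on [2:d]
#6=a depends on [3:a]
#7=d depends on [5:d]
sources: [0:a, 1:d, 4:c]
N(rest) = Σ N(rest − s) over sources s of rest; N(one piece) = 1:
  size 1 → [4]=1  [6]=1  [7]=1
  size 2 → [3,6]=1  [4,6]=2  [4,7]=2  [5,7]=1  [6,7]=2
  size 3 → [0,3,6]=1  [2,5,7]=1  [3,4,6]=3  [3,6,7]=3  [4,5,7]=3  [4,6,7]=6  [5,6,7]=3
  size 4 → [0,3,4,6]=4  [0,3,6,7]=4  [1,2,5,7]=1  [2,4,5,7]=4  [2,5,6,7]=4  [3,4,6,7]=12  [3,5,6,7]=6  [4,5,6,7]=12
  size 5 → [0,3,4,6,7]=20  [0,3,5,6,7]=10  [1,2,4,5,7]=5  [1,2,5,6,7]=5  [2,3,5,6,7]=10  [2,4,5,6,7]=20  [3,4,5,6,7]=30
  size 6 → [0,2,3,5,6,7]=20  [0,3,4,5,6,7]=60  [1,2,3,5,6,7]=15  [1,2,4,5,6,7]=30  [2,3,4,5,6,7]=60
  first=0(a) contributes 105
  first=1(d) contributes 140
  first=4(c) contributes 35
|[w]| = 280

280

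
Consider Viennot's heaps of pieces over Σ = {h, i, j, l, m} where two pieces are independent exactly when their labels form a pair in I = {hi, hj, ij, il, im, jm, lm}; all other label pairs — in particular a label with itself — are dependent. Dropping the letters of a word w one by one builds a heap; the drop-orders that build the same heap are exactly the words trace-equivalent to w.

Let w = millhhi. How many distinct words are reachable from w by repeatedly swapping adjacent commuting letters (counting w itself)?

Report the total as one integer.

63

piece 0:m — minimal
piece 1:i — minimal
piece 2:l — minimal
piece 3:l rests on {2:l}
piece 4:h rests on {0:m, 3:l}
piece 5:h rests on {4:h}
piece 6:i rests on {1:i}
minimal pieces: {0:m, 1:i, 2:l}
ways to finish when only these pieces remain (= sum over removing one remaining piece with nothing left below it):
  1 left: {5}→1  {6}→1
  2 left: {1,6}→1  {4,5}→1  {5,6}→2
  3 left: {0,4,5}→1  {1,5,6}→3  {3,4,5}→1  {4,5,6}→3
  4 left: {0,3,4,5}→2  {0,4,5,6}→4  {1,4,5,6}→6  {2,3,4,5}→1  {3,4,5,6}→4
  5 left: {0,1,4,5,6}→10  {0,2,3,4,5}→3  {0,3,4,5,6}→10  {1,3,4,5,6}→10  {2,3,4,5,6}→5
  placing 0:m first → 15 extensions
  placing 1:i first → 18 extensions
  placing 2:l first → 30 extensions
total linear extensions = 63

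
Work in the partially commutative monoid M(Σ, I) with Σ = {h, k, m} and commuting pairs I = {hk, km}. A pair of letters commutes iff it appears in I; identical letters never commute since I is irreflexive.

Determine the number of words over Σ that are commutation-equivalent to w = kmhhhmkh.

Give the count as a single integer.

28

#0=k has no predecessor
#1=m has no predecessor
#2=h depends on [1:m]
#3=h depends on [2:h]
#4=h depends on [3:h]
#5=m depends on [4:h]
#6=k depends on [0:k]
#7=h depends on [5:m]
sources: [0:k, 1:m]
N(rest) = Σ N(rest − s) over sources s of rest; N(one piece) = 1:
  size 1 → [6]=1  [7]=1
  size 2 → [0,6]=1  [5,7]=1  [6,7]=2
  size 3 → [0,6,7]=3  [4,5,7]=1  [5,6,7]=3
  size 4 → [0,5,6,7]=6  [3,4,5,7]=1  [4,5,6,7]=4
  size 5 → [0,4,5,6,7]=10  [2,3,4,5,7]=1  [3,4,5,6,7]=5
  size 6 → [0,3,4,5,6,7]=15  [1,2,3,4,5,7]=1  [2,3,4,5,6,7]=6
  first=0(k) contributes 7
  first=1(m) contributes 21
|[w]| = 28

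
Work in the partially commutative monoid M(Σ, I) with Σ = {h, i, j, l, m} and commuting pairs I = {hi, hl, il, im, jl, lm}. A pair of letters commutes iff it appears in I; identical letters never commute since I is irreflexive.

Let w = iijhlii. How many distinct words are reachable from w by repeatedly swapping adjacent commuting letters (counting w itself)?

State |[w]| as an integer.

21

0(i) covers ∅
1(i) covers 0:i
2(j) covers 1:i
3(h) covers 2:j
4(l) covers ∅
5(i) covers 2:j
6(i) covers 5:i
floor of heap: 0:i, 4:l
completions by unplaced set U, small U first (add the entries for U minus each lowest piece of U):
  |U|=1: {3}:1  {4}:1  {6}:1
  |U|=2: {3,4}:2  {3,6}:2  {4,6}:2  {5,6}:1
  |U|=3: {3,4,6}:6  {3,5,6}:3  {4,5,6}:3
  |U|=4: {2,3,5,6}:3  {3,4,5,6}:12
  |U|=5: {1,2,3,5,6}:3  {2,3,4,5,6}:15
  start at 0(i): 18
  start at 4(l): 3
sum over floor = 21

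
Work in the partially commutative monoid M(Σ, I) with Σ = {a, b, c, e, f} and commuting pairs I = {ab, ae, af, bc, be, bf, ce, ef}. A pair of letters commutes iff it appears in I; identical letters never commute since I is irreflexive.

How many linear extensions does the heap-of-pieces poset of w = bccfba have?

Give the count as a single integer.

30

#0=b has no predecessor
#1=c has no predecessor
#2=c depends on [1:c]
#3=f depends on [2:c]
#4=b depends on [0:b]
#5=a depends on [2:c]
sources: [0:b, 1:c]
N(rest) = Σ N(rest − s) over sources s of rest; N(one piece) = 1:
  size 1 → [3]=1  [4]=1  [5]=1
  size 2 → [0,4]=1  [3,4]=2  [3,5]=2  [4,5]=2
  size 3 → [0,3,4]=3  [0,4,5]=3  [2,3,5]=2  [3,4,5]=6
  size 4 → [0,3,4,5]=12  [1,2,3,5]=2  [2,3,4,5]=8
  first=0(b) contributes 10
  first=1(c) contributes 20
|[w]| = 30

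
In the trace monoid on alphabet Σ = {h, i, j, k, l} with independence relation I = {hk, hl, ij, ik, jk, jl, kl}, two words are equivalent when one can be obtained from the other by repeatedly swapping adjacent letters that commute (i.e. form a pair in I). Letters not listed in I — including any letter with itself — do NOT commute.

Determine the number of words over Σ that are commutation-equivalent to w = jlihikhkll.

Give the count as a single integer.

#0=j has no predecessor
#1=l has no predecessor
#2=i depends on [1:l]
#3=h depends on [0:j, 2:i]
#4=i depends on [3:h]
#5=k has no predecessor
#6=h depends on [4:i]
#7=k depends on [5:k]
#8=l depends on [4:i]
#9=l depends on [8:l]
sources: [0:j, 1:l, 5:k]
N(rest) = Σ N(rest − s) over sources s of rest; N(one piece) = 1:
  size 1 → [6]=1  [7]=1  [9]=1
  size 2 → [5,7]=1  [6,7]=2  [6,9]=2  [7,9]=2  [8,9]=1
  size 3 → [5,6,7]=3  [5,7,9]=3  [6,7,9]=6  [6,8,9]=3  [7,8,9]=3
  size 4 → [4,6,8,9]=3  [5,6,7,9]=12  [5,7,8,9]=6  [6,7,8,9]=12
  size 5 → [3,4,6,8,9]=3  [4,6,7,8,9]=15  [5,6,7,8,9]=30
  size 6 → [0,3,4,6,8,9]=3  [2,3,4,6,8,9]=3  [3,4,6,7,8,9]=18  [4,5,6,7,8,9]=45
  size 7 → [0,2,3,4,6,8,9]=6  [0,3,4,6,7,8,9]=21  [1,2,3,4,6,8,9]=3  [2,3,4,6,7,8,9]=21  [3,4,5,6,7,8,9]=63
  size 8 → [0,1,2,3,4,6,8,9]=9  [0,2,3,4,6,7,8,9]=48  [0,3,4,5,6,7,8,9]=84  [1,2,3,4,6,7,8,9]=24  [2,3,4,5,6,7,8,9]=84
  first=0(j) contributes 108
  first=1(l) contributes 216
  first=5(k) contributes 81
|[w]| = 405

405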